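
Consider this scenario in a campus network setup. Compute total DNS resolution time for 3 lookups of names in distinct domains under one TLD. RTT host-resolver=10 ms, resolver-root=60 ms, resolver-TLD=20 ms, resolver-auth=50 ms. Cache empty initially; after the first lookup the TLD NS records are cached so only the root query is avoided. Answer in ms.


Lookup 1 (cold cache): local + root + TLD + auth = 10 + 60 + 20 + 50 = 140 ms
Lookups 2..3 (TLD NS cached -> skip root; new domain -> still ask TLD and auth): local + TLD + auth = 10 + 20 + 50 = 80 ms each
Remaining 2 lookups: 2 * 80 = 160 ms
Total = 140 + 160 = 300 ms

300


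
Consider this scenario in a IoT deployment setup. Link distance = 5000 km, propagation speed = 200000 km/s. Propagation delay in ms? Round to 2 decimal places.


Given: distance = 5000 km, speed = 200000 km/s
Delay = distance / speed = 5000 / 200000 seconds
Delay in ms = 5000 * 1000 / 200000
Delay = 25.0000 ms
Rounded to 2 dp = 25.00 ms

25.00


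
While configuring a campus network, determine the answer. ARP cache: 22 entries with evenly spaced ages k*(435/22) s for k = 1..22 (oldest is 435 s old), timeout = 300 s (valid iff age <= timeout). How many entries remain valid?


Ages are k * 435/22 s for k = 1..22 (spacing = 19.7727 s).
Entry k is valid iff k * 435/22 <= 300 iff k <= 22 * 300 / 435 = 15.1724
n_valid = floor(15.1724) = 15
(n_stale = 22 - 15 = 7)

15


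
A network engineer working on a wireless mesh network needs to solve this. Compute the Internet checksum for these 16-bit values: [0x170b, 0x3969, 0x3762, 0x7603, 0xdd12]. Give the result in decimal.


Given words: [0x170b, 0x3969, 0x3762, 0x7603, 0xdd12]
Step 1: Sum all words
Raw sum = 5899 + 14697 + 14178 + 30211 + 56594 = 121579
Step 2: Fold carry: (56043 + 1) = 56044
One's complement = ~56044 & 0xFFFF = 9491

9491


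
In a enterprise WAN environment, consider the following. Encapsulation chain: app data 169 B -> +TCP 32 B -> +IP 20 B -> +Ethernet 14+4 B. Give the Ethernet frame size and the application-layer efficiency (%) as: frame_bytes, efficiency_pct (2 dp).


TCP segment = 169 + 32 = 201 B
IP packet = 201 + 20 = 221 B
Ethernet frame = 221 + 14 + 4 = 239 B
Efficiency = app / frame = 169 / 239 = 0.707113 = 70.7113% -> 70.71% (2 dp)

239, 70.71


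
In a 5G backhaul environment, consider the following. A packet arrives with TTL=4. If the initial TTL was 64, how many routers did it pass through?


Given: initial TTL = 64, received TTL = 4
Hops = initial TTL - received TTL
Hops = 64 - 4 = 60

60


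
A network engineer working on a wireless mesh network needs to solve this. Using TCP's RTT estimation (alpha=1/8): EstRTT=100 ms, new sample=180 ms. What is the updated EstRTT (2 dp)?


Given: EstRTT = 100 ms, SampleRTT = 180 ms, alpha = 1/8
New EstRTT = (1 - alpha) * EstRTT + alpha * SampleRTT
(7/8) * 100 = 87.5
(1/8) * 180 = 22.5
New EstRTT = 87.5 + 22.5 = 110 ms -> 110.00 ms (2 dp)

110.00


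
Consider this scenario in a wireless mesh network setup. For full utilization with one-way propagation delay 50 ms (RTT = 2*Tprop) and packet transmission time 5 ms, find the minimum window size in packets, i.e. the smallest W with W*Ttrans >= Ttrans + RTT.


Given: Ttrans = 5 ms, RTT = 100 ms (= 2 * Tprop, Tprop = 50 ms)
Time until first ACK returns = Ttrans + RTT = 5 + 100 = 105 ms
Need W * Ttrans >= Ttrans + RTT  ->  W >= (Ttrans + RTT) / Ttrans
(Ttrans + RTT) / Ttrans = 105 / 5 = 21
W_min = ceil(21) = 21

21


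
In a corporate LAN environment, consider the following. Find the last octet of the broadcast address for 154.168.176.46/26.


Given: IP = 154.168.176.46, prefix = /26
Host bits = 32 - 26 = 6
Network last octet = 46 AND mask = 0
Host part size = 2^6 - 1 = 63
Broadcast last octet = 0 OR 63 = 63

63


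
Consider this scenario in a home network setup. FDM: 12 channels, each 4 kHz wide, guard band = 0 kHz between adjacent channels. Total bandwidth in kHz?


Given: 12 channels, 4 kHz each, guard = 0 kHz
Channel bandwidth = 12 * 4 = 48 kHz
Guard bands = 11 gaps * 0 kHz = 0 kHz
Total = 48 + 0 = 48 kHz

48


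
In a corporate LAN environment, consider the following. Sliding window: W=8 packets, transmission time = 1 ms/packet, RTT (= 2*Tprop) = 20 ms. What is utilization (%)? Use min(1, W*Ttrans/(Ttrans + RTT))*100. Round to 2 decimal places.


Given: W = 8, Ttrans = 1 ms, RTT = 20 ms (= 2 * Tprop, Tprop = 10 ms)
Cycle time = Ttrans + RTT = 1 + 20 = 21 ms (first packet sent until its ACK returns)
W * Ttrans = 8 * 1 = 8 ms of sending per cycle
W * Ttrans / (Ttrans + RTT) = 8 / 21 = 0.380952
U = min(1, 0.380952) = 0.380952
U% = 38.10%

38.10


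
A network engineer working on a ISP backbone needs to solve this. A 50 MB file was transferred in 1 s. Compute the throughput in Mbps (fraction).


Given: file = 50 MB, time = 1 s
File in Mb = 50 * 8 = 400 Mb
Throughput = 400 / 1 Mbps
Throughput = 400 Mbps

400


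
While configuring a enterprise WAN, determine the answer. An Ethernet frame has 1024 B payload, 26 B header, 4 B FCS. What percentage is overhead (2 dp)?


Given: payload = 1024 B, header = 26 B, trailer = 4 B
Overhead bytes = header + trailer = 26 + 4 = 30
Total frame = payload + overhead = 1024 + 30 = 1054
Overhead % = 30 / 1054 * 100 = 2.8463% -> 2.85% (2 dp)

2.85


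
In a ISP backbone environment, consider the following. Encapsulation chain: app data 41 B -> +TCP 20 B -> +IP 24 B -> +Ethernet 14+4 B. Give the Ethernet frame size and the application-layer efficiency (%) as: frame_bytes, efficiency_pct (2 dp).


TCP segment = 41 + 20 = 61 B
IP packet = 61 + 24 = 85 B
Ethernet frame = 85 + 14 + 4 = 103 B
Efficiency = app / frame = 41 / 103 = 0.398058 = 39.8058% -> 39.81% (2 dp)

103, 39.81


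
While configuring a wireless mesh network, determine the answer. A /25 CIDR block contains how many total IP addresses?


Given: CIDR prefix /25
Host bits = 32 - 25 = 7
Total addresses = 2^7 = 128

128


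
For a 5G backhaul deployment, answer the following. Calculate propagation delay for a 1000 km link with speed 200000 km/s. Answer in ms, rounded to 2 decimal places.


Given: distance = 1000 km, speed = 200000 km/s
Delay = distance / speed = 1000 / 200000 seconds
Delay in ms = 1000 * 1000 / 200000
Delay = 5.0000 ms
Rounded to 2 dp = 5.00 ms

5.00


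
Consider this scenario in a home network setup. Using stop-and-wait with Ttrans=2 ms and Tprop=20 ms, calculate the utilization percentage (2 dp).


Given: Ttrans = 2 ms, Tprop = 20 ms
RTT = 2 * Tprop = 2 * 20 = 40 ms
U = Ttrans / (Ttrans + RTT)
U = 2 / (2 + 40)
U = 2 / 42 = 0.047619
U% = 4.76%

4.76


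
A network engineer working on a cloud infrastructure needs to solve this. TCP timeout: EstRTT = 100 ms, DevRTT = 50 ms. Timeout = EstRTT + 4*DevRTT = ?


Given: EstRTT = 100 ms, DevRTT = 50 ms
Timeout = EstRTT + 4 * DevRTT
4 * DevRTT = 4 * 50 = 200
Timeout = 100 + 200 = 300 ms

300


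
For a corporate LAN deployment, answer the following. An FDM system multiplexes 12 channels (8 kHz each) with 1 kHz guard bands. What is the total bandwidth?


Given: 12 channels, 8 kHz each, guard = 1 kHz
Channel bandwidth = 12 * 8 = 96 kHz
Guard bands = 11 gaps * 1 kHz = 11 kHz
Total = 96 + 11 = 107 kHz

107


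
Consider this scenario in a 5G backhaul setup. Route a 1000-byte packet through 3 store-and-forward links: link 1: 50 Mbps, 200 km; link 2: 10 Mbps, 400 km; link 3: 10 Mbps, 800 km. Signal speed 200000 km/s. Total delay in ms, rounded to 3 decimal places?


Packet = 1000 bytes = 8000 bits. Store-and-forward: sum (t_trans + t_prop) per link.
Link 1: t_trans = 8000/(50*10^6) s = 0.1600 ms; t_prop = 200/200000 s = 1.0000 ms; subtotal = 1.1600 ms
Link 2: t_trans = 8000/(10*10^6) s = 0.8000 ms; t_prop = 400/200000 s = 2.0000 ms; subtotal = 2.8000 ms
Link 3: t_trans = 8000/(10*10^6) s = 0.8000 ms; t_prop = 800/200000 s = 4.0000 ms; subtotal = 4.8000 ms
End-to-end = 1.1600 + 2.8000 + 4.8000 = 8.7600 ms -> 8.760 ms (3 dp)

8.760


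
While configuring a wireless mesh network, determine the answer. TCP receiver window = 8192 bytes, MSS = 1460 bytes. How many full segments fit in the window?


Given: RWND = 8192 bytes, MSS = 1460 bytes
Full segments = floor(RWND / MSS)
Full segments = floor(8192 / 1460)
Full segments = floor(5.611) = 5

5


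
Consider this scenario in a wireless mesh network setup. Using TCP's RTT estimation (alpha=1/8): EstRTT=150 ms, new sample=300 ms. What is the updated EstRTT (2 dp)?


Given: EstRTT = 150 ms, SampleRTT = 300 ms, alpha = 1/8
New EstRTT = (1 - alpha) * EstRTT + alpha * SampleRTT
(7/8) * 150 = 131.25
(1/8) * 300 = 37.5
New EstRTT = 131.25 + 37.5 = 168.75 ms -> 168.75 ms (2 dp)

168.75


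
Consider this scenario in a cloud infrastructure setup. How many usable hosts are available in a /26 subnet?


Given: subnet mask /26
Host bits = 32 - 26 = 6
Total addresses = 2^6 = 64
Usable hosts = 64 - 2 (network + broadcast) = 62

62


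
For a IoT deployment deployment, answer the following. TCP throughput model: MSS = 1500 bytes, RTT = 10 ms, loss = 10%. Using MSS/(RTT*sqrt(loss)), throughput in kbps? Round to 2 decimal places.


Given: MSS = 1500 bytes, RTT = 10 ms, loss = 10%
RTT in seconds = 10 / 1000 = 0.01
Loss rate = 10% = 0.1
sqrt(loss) = sqrt(0.1) = 0.316227766017
Throughput (bytes/s) = 1500 / (0.01 * 0.316227766017) = 474341.6490
Throughput (kbps) = 474341.6490 * 8 / 1000 = 3794.733192 -> 3794.73 kbps (2 dp)

3794.73


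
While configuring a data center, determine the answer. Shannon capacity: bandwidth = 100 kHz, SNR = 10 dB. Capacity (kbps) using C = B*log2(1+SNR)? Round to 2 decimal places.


Given: B = 100 kHz, SNR = 10 dB
SNR linear = 10^(10/10) = 10
1 + SNR = 11
log2(11) = 3.4594316186
C = 100 * 1000 * 3.4594316186 = 345943.1619 bps
C = 345.943162 kbps -> 345.94 kbps (2 dp)

345.94


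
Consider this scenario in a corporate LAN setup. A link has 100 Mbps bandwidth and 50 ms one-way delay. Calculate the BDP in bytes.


Given: bandwidth = 100 Mbps, delay = 50 ms
BDP in bits = 100 * 10^6 * 50 / 1000
BDP in bits = 5000000
BDP in bytes = 5000000 / 8 = 625000

625000


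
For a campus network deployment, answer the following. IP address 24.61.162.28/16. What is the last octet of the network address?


Given: IP = 24.61.162.28, prefix = /16
Subnet mask = 255.255.0.0
Last octet of IP: 28
Last octet of mask: 0
Network last octet = 28 AND 0 = 0

0


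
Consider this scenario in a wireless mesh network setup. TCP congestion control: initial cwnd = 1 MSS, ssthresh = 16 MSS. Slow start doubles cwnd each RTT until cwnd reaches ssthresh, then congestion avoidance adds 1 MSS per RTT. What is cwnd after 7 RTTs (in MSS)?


RTT 0: cwnd = 1 MSS (initial)
RTT 1: cwnd = 2 MSS (slow start, doubled)
RTT 2: cwnd = 4 MSS (slow start, doubled)
RTT 3: cwnd = 8 MSS (slow start, doubled)
RTT 4: cwnd = 16 MSS (slow start, doubled)
RTT 5: cwnd = 17 MSS (congestion avoidance, +1)
RTT 6: cwnd = 18 MSS (congestion avoidance, +1)
RTT 7: cwnd = 19 MSS (congestion avoidance, +1)

19


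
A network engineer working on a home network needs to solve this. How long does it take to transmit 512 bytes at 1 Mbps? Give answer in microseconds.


Given: packet = 512 bytes, bandwidth = 1 Mbps
Packet in bits = 512 * 8 = 4096 bits
Bandwidth = 1 * 10^6 = 1000000 bps
Time = 4096 / 1000000 seconds
Time in us = 4096 * 10^6 / 1000000 = 4096

4096


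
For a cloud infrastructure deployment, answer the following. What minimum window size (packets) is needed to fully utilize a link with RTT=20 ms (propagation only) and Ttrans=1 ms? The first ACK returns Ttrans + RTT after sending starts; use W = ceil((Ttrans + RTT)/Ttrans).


Given: Ttrans = 1 ms, RTT = 20 ms (= 2 * Tprop, Tprop = 10 ms)
Time until first ACK returns = Ttrans + RTT = 1 + 20 = 21 ms
Need W * Ttrans >= Ttrans + RTT  ->  W >= (Ttrans + RTT) / Ttrans
(Ttrans + RTT) / Ttrans = 21 / 1 = 21
W_min = ceil(21) = 21

21


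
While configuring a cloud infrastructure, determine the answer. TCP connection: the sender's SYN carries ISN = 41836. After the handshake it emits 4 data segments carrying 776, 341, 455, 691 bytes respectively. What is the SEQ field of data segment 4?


The SYN occupies sequence number ISN = 41836, so the first data byte is ISN + 1 = 41837.
SEQ of data segment i = (ISN + 1) + sum of payload sizes of segments 1..i-1.
Segment 1: SEQ = 41837, payload = 776 bytes
Segment 2: SEQ = 42613, payload = 341 bytes
Segment 3: SEQ = 42954, payload = 455 bytes
Segment 4: SEQ = 43409, payload = 691 bytes
SEQ of segment 4 = 41837 + 776 + 341 + 455 = 43409

43409


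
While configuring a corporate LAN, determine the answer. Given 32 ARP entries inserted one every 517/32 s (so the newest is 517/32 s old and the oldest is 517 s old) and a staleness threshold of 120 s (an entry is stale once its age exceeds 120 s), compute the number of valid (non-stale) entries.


Ages are k * 517/32 s for k = 1..32 (spacing = 16.1562 s).
Entry k is valid iff k * 517/32 <= 120 iff k <= 32 * 120 / 517 = 7.4275
n_valid = floor(7.4275) = 7
(n_stale = 32 - 7 = 25)

7


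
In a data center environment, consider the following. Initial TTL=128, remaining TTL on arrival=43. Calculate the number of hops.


Given: initial TTL = 128, received TTL = 43
Hops = initial TTL - received TTL
Hops = 128 - 43 = 85

85


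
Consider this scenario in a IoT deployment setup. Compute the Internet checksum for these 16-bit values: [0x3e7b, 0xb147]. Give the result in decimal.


Given words: [0x3e7b, 0xb147]
Step 1: Sum all words
Raw sum = 15995 + 45383 = 61378
One's complement = ~61378 & 0xFFFF = 4157

4157


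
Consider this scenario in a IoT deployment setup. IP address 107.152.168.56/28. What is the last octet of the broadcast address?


Given: IP = 107.152.168.56, prefix = /28
Host bits = 32 - 28 = 4
Network last octet = 56 AND mask = 48
Host part size = 2^4 - 1 = 15
Broadcast last octet = 48 OR 15 = 63

63


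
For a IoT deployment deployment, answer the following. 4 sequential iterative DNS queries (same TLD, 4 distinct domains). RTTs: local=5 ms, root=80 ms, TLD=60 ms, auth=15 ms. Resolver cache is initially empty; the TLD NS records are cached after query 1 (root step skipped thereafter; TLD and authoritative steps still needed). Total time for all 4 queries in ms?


Lookup 1 (cold cache): local + root + TLD + auth = 5 + 80 + 60 + 15 = 160 ms
Lookups 2..4 (TLD NS cached -> skip root; new domain -> still ask TLD and auth): local + TLD + auth = 5 + 60 + 15 = 80 ms each
Remaining 3 lookups: 3 * 80 = 240 ms
Total = 160 + 240 = 400 ms

400


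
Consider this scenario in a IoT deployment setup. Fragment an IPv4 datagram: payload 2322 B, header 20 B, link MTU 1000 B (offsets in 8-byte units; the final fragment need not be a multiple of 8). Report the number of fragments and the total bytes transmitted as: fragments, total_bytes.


Max data per non-final fragment = floor((MTU - header)/8)*8 = floor((1000 - 20)/8)*8 = floor(980/8)*8 = 976 B
Final fragment needs no 8-byte alignment: it can carry up to MTU - header = 980 B
Non-final fragments needed = ceil((payload - 980) / 976) = ceil(1342/976) = ceil(1.3750) = 2
Number of fragments = 2 + 1 = 3
Fragment sizes (data): 2 * 976 B + 370 B (last, 370 <= 980 OK)
Total bytes sent = payload + n_frags * header = 2322 + 3*20 = 2322 + 60 = 2382 B

3, 2382


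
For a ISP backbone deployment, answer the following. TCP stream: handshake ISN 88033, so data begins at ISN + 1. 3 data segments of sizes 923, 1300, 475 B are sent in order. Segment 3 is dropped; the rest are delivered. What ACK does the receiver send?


SYN uses sequence number 88033; first data byte = ISN + 1 = 88034.
Segment 1: SEQ = 88034, len = 923 B, covers [88034, 88956]
Segment 2: SEQ = 88957, len = 1300 B, covers [88957, 90256]
Segment 3: SEQ = 90257, len = 475 B, covers [90257, 90731] [LOST]
In-order data received: bytes [88034, 90256] (segments 1..2).
Segment 3 missing -> gap begins at byte 90257.
Cumulative ACK = next expected in-order byte = 88034 + 923 + 1300 = 90257

90257


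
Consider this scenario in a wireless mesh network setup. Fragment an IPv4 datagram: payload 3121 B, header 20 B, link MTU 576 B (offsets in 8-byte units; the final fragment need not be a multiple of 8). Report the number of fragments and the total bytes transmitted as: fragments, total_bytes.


Max data per non-final fragment = floor((MTU - header)/8)*8 = floor((576 - 20)/8)*8 = floor(556/8)*8 = 552 B
Final fragment needs no 8-byte alignment: it can carry up to MTU - header = 556 B
Non-final fragments needed = ceil((payload - 556) / 552) = ceil(2565/552) = ceil(4.6467) = 5
Number of fragments = 5 + 1 = 6
Fragment sizes (data): 5 * 552 B + 361 B (last, 361 <= 556 OK)
Total bytes sent = payload + n_frags * header = 3121 + 6*20 = 3121 + 120 = 3241 B

6, 3241


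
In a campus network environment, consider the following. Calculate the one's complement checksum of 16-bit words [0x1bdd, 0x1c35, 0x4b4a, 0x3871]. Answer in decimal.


Given words: [0x1bdd, 0x1c35, 0x4b4a, 0x3871]
Step 1: Sum all words
Raw sum = 7133 + 7221 + 19274 + 14449 = 48077
One's complement = ~48077 & 0xFFFF = 17458

17458


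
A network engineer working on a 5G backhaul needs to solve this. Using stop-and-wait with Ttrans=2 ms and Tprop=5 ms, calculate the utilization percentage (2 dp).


Given: Ttrans = 2 ms, Tprop = 5 ms
RTT = 2 * Tprop = 2 * 5 = 10 ms
U = Ttrans / (Ttrans + RTT)
U = 2 / (2 + 10)
U = 2 / 12 = 0.166667
U% = 16.67%

16.67


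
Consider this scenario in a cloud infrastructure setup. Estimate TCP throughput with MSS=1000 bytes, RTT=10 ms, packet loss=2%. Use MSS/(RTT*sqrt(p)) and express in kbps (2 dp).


Given: MSS = 1000 bytes, RTT = 10 ms, loss = 2%
RTT in seconds = 10 / 1000 = 0.01
Loss rate = 2% = 0.02
sqrt(loss) = sqrt(0.02) = 0.141421356237
Throughput (bytes/s) = 1000 / (0.01 * 0.141421356237) = 707106.7812
Throughput (kbps) = 707106.7812 * 8 / 1000 = 5656.854249 -> 5656.85 kbps (2 dp)

5656.85


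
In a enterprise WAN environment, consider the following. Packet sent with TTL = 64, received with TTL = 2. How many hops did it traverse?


Given: initial TTL = 64, received TTL = 2
Hops = initial TTL - received TTL
Hops = 64 - 2 = 62

62


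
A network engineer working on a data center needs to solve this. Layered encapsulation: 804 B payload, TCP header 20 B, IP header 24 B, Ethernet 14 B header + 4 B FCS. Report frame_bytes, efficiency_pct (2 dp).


TCP segment = 804 + 20 = 824 B
IP packet = 824 + 24 = 848 B
Ethernet frame = 848 + 14 + 4 = 866 B
Efficiency = app / frame = 804 / 866 = 0.928406 = 92.8406% -> 92.84% (2 dp)

866, 92.84


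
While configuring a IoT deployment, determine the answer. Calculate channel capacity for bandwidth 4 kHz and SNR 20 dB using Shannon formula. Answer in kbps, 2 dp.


Given: B = 4 kHz, SNR = 20 dB
SNR linear = 10^(20/10) = 100
1 + SNR = 101
log2(101) = 6.6582114828
C = 4 * 1000 * 6.6582114828 = 26632.8459 bps
C = 26.632846 kbps -> 26.63 kbps (2 dp)

26.63


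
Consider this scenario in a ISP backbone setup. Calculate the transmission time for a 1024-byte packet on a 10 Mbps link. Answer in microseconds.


Given: packet = 1024 bytes, bandwidth = 10 Mbps
Packet in bits = 1024 * 8 = 8192 bits
Bandwidth = 10 * 10^6 = 10000000 bps
Time = 8192 / 10000000 seconds
Time in us = 8192 * 10^6 / 10000000 = 819.2

819.2


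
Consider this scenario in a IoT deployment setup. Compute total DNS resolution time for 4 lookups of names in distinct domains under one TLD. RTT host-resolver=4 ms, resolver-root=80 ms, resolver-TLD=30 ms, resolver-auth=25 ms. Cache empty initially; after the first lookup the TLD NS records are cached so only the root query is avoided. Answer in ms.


Lookup 1 (cold cache): local + root + TLD + auth = 4 + 80 + 30 + 25 = 139 ms
Lookups 2..4 (TLD NS cached -> skip root; new domain -> still ask TLD and auth): local + TLD + auth = 4 + 30 + 25 = 59 ms each
Remaining 3 lookups: 3 * 59 = 177 ms
Total = 139 + 177 = 316 ms

316


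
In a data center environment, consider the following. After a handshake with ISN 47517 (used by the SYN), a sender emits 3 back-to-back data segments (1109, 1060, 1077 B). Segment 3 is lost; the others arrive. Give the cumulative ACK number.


SYN uses sequence number 47517; first data byte = ISN + 1 = 47518.
Segment 1: SEQ = 47518, len = 1109 B, covers [47518, 48626]
Segment 2: SEQ = 48627, len = 1060 B, covers [48627, 49686]
Segment 3: SEQ = 49687, len = 1077 B, covers [49687, 50763] [LOST]
In-order data received: bytes [47518, 49686] (segments 1..2).
Segment 3 missing -> gap begins at byte 49687.
Cumulative ACK = next expected in-order byte = 47518 + 1109 + 1060 = 49687

49687


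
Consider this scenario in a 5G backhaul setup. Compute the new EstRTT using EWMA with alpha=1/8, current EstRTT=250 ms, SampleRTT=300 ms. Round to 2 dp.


Given: EstRTT = 250 ms, SampleRTT = 300 ms, alpha = 1/8
New EstRTT = (1 - alpha) * EstRTT + alpha * SampleRTT
(7/8) * 250 = 218.75
(1/8) * 300 = 37.5
New EstRTT = 218.75 + 37.5 = 256.25 ms -> 256.25 ms (2 dp)

256.25


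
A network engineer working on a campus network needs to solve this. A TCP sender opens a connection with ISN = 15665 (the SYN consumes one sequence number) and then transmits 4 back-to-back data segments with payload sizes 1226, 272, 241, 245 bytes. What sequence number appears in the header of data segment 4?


The SYN occupies sequence number ISN = 15665, so the first data byte is ISN + 1 = 15666.
SEQ of data segment i = (ISN + 1) + sum of payload sizes of segments 1..i-1.
Segment 1: SEQ = 15666, payload = 1226 bytes
Segment 2: SEQ = 16892, payload = 272 bytes
Segment 3: SEQ = 17164, payload = 241 bytes
Segment 4: SEQ = 17405, payload = 245 bytes
SEQ of segment 4 = 15666 + 1226 + 272 + 241 = 17405

17405


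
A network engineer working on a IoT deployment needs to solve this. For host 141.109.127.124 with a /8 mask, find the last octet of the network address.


Given: IP = 141.109.127.124, prefix = /8
Subnet mask = 255.0.0.0
Last octet of IP: 124
Last octet of mask: 0
Network last octet = 124 AND 0 = 0

0


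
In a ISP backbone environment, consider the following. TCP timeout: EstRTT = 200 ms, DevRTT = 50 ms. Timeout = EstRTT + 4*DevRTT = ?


Given: EstRTT = 200 ms, DevRTT = 50 ms
Timeout = EstRTT + 4 * DevRTT
4 * DevRTT = 4 * 50 = 200
Timeout = 200 + 200 = 400 ms

400


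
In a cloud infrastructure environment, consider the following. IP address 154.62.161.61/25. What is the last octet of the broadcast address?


Given: IP = 154.62.161.61, prefix = /25
Host bits = 32 - 25 = 7
Network last octet = 61 AND mask = 0
Host part size = 2^7 - 1 = 127
Broadcast last octet = 0 OR 127 = 127

127


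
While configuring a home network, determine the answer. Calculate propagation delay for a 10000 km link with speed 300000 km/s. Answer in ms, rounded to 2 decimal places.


Given: distance = 10000 km, speed = 300000 km/s
Delay = distance / speed = 10000 / 300000 seconds
Delay in ms = 10000 * 1000 / 300000
Delay = 33.3333 ms
Rounded to 2 dp = 33.33 ms

33.33


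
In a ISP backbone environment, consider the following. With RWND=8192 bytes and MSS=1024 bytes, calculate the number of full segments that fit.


Given: RWND = 8192 bytes, MSS = 1024 bytes
Full segments = floor(RWND / MSS)
Full segments = floor(8192 / 1024)
Full segments = floor(8.0) = 8

8


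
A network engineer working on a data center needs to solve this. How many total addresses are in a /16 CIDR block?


Given: CIDR prefix /16
Host bits = 32 - 16 = 16
Total addresses = 2^16 = 65536

65536


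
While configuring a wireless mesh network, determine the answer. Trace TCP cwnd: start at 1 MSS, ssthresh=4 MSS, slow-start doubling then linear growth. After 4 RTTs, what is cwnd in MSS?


RTT 0: cwnd = 1 MSS (initial)
RTT 1: cwnd = 2 MSS (slow start, doubled)
RTT 2: cwnd = 4 MSS (slow start, doubled)
RTT 3: cwnd = 5 MSS (congestion avoidance, +1)
RTT 4: cwnd = 6 MSS (congestion avoidance, +1)

6


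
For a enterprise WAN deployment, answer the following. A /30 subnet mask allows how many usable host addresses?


Given: subnet mask /30
Host bits = 32 - 30 = 2
Total addresses = 2^2 = 4
Usable hosts = 4 - 2 (network + broadcast) = 2

2


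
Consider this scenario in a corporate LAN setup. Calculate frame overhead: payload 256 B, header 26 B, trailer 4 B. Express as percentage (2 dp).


Given: payload = 256 B, header = 26 B, trailer = 4 B
Overhead bytes = header + trailer = 26 + 4 = 30
Total frame = payload + overhead = 256 + 30 = 286
Overhead % = 30 / 286 * 100 = 10.4895% -> 10.49% (2 dp)

10.49


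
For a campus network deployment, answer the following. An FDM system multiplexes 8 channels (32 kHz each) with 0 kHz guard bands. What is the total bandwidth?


Given: 8 channels, 32 kHz each, guard = 0 kHz
Channel bandwidth = 8 * 32 = 256 kHz
Guard bands = 7 gaps * 0 kHz = 0 kHz
Total = 256 + 0 = 256 kHz

256


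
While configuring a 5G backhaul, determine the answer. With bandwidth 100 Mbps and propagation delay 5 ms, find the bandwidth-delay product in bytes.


Given: bandwidth = 100 Mbps, delay = 5 ms
BDP in bits = 100 * 10^6 * 5 / 1000
BDP in bits = 500000
BDP in bytes = 500000 / 8 = 62500

62500


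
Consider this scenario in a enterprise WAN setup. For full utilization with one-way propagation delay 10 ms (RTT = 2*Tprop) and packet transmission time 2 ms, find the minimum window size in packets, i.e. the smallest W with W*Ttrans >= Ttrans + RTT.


Given: Ttrans = 2 ms, RTT = 20 ms (= 2 * Tprop, Tprop = 10 ms)
Time until first ACK returns = Ttrans + RTT = 2 + 20 = 22 ms
Need W * Ttrans >= Ttrans + RTT  ->  W >= (Ttrans + RTT) / Ttrans
(Ttrans + RTT) / Ttrans = 22 / 2 = 11
W_min = ceil(11) = 11

11


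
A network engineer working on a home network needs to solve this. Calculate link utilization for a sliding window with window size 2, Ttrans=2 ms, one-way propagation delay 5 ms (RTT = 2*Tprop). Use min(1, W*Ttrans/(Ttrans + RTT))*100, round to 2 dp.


Given: W = 2, Ttrans = 2 ms, RTT = 10 ms (= 2 * Tprop, Tprop = 5 ms)
Cycle time = Ttrans + RTT = 2 + 10 = 12 ms (first packet sent until its ACK returns)
W * Ttrans = 2 * 2 = 4 ms of sending per cycle
W * Ttrans / (Ttrans + RTT) = 4 / 12 = 0.333333
U = min(1, 0.333333) = 0.333333
U% = 33.33%

33.33


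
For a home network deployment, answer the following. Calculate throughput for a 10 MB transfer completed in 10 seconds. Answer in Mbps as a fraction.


Given: file = 10 MB, time = 10 s
File in Mb = 10 * 8 = 80 Mb
Throughput = 80 / 10 Mbps
Throughput = 8 Mbps

8


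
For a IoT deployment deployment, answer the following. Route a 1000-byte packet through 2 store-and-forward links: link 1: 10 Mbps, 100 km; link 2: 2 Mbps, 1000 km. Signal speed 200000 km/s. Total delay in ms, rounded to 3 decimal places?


Packet = 1000 bytes = 8000 bits. Store-and-forward: sum (t_trans + t_prop) per link.
Link 1: t_trans = 8000/(10*10^6) s = 0.8000 ms; t_prop = 100/200000 s = 0.5000 ms; subtotal = 1.3000 ms
Link 2: t_trans = 8000/(2*10^6) s = 4.0000 ms; t_prop = 1000/200000 s = 5.0000 ms; subtotal = 9.0000 ms
End-to-end = 1.3000 + 9.0000 = 10.3000 ms -> 10.300 ms (3 dp)

10.300


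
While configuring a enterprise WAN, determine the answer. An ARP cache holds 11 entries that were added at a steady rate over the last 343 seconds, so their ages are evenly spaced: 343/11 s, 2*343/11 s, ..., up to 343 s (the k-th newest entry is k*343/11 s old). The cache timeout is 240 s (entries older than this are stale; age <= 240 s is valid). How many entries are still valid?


Ages are k * 343/11 s for k = 1..11 (spacing = 31.1818 s).
Entry k is valid iff k * 343/11 <= 240 iff k <= 11 * 240 / 343 = 7.6968
n_valid = floor(7.6968) = 7
(n_stale = 11 - 7 = 4)

7


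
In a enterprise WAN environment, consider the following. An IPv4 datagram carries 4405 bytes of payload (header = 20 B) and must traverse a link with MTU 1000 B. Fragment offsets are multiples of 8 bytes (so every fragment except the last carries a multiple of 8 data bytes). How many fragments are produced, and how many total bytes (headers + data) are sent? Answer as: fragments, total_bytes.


Max data per non-final fragment = floor((MTU - header)/8)*8 = floor((1000 - 20)/8)*8 = floor(980/8)*8 = 976 B
Final fragment needs no 8-byte alignment: it can carry up to MTU - header = 980 B
Non-final fragments needed = ceil((payload - 980) / 976) = ceil(3425/976) = ceil(3.5092) = 4
Number of fragments = 4 + 1 = 5
Fragment sizes (data): 4 * 976 B + 501 B (last, 501 <= 980 OK)
Total bytes sent = payload + n_frags * header = 4405 + 5*20 = 4405 + 100 = 4505 B

5, 4505


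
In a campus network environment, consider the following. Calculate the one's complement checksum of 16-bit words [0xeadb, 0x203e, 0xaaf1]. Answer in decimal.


Given words: [0xeadb, 0x203e, 0xaaf1]
Step 1: Sum all words
Raw sum = 60123 + 8254 + 43761 = 112138
Step 2: Fold carry: (46602 + 1) = 46603
One's complement = ~46603 & 0xFFFF = 18932

18932


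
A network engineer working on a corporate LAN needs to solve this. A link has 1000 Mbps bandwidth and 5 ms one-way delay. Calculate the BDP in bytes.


Given: bandwidth = 1000 Mbps, delay = 5 ms
BDP in bits = 1000 * 10^6 * 5 / 1000
BDP in bits = 5000000
BDP in bytes = 5000000 / 8 = 625000

625000


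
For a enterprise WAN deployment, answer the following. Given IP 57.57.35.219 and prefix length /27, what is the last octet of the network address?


Given: IP = 57.57.35.219, prefix = /27
Subnet mask = 255.255.255.224
Last octet of IP: 219
Last octet of mask: 224
Network last octet = 219 AND 224 = 192

192


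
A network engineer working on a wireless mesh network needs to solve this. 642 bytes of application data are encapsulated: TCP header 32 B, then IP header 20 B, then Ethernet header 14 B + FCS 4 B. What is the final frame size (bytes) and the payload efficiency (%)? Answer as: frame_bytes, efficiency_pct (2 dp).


TCP segment = 642 + 32 = 674 B
IP packet = 674 + 20 = 694 B
Ethernet frame = 694 + 14 + 4 = 712 B
Efficiency = app / frame = 642 / 712 = 0.901685 = 90.1685% -> 90.17% (2 dp)

712, 90.17


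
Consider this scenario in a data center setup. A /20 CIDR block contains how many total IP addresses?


Given: CIDR prefix /20
Host bits = 32 - 20 = 12
Total addresses = 2^12 = 4096

4096


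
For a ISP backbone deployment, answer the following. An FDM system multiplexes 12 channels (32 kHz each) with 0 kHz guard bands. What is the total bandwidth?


Given: 12 channels, 32 kHz each, guard = 0 kHz
Channel bandwidth = 12 * 32 = 384 kHz
Guard bands = 11 gaps * 0 kHz = 0 kHz
Total = 384 + 0 = 384 kHz

384


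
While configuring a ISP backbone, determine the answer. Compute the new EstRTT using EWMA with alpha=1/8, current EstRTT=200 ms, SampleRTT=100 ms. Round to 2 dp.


Given: EstRTT = 200 ms, SampleRTT = 100 ms, alpha = 1/8
New EstRTT = (1 - alpha) * EstRTT + alpha * SampleRTT
(7/8) * 200 = 175
(1/8) * 100 = 12.5
New EstRTT = 175 + 12.5 = 187.5 ms -> 187.50 ms (2 dp)

187.50


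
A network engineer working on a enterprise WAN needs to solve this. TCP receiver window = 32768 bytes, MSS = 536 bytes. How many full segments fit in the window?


Given: RWND = 32768 bytes, MSS = 536 bytes
Full segments = floor(RWND / MSS)
Full segments = floor(32768 / 536)
Full segments = floor(61.1343) = 61

61


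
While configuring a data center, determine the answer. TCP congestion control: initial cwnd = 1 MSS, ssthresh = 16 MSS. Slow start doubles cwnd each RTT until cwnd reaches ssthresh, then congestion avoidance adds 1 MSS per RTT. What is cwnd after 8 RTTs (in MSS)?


RTT 0: cwnd = 1 MSS (initial)
RTT 1: cwnd = 2 MSS (slow start, doubled)
RTT 2: cwnd = 4 MSS (slow start, doubled)
RTT 3: cwnd = 8 MSS (slow start, doubled)
RTT 4: cwnd = 16 MSS (slow start, doubled)
RTT 5: cwnd = 17 MSS (congestion avoidance, +1)
RTT 6: cwnd = 18 MSS (congestion avoidance, +1)
RTT 7: cwnd = 19 MSS (congestion avoidance, +1)
RTT 8: cwnd = 20 MSS (congestion avoidance, +1)

20


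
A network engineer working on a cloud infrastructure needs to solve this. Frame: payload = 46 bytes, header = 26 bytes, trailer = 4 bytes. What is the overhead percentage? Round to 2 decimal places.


Given: payload = 46 B, header = 26 B, trailer = 4 B
Overhead bytes = header + trailer = 26 + 4 = 30
Total frame = payload + overhead = 46 + 30 = 76
Overhead % = 30 / 76 * 100 = 39.4737% -> 39.47% (2 dp)

39.47


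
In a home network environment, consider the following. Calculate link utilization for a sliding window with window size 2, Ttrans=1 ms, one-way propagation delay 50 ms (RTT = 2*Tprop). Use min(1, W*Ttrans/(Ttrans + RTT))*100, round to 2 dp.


Given: W = 2, Ttrans = 1 ms, RTT = 100 ms (= 2 * Tprop, Tprop = 50 ms)
Cycle time = Ttrans + RTT = 1 + 100 = 101 ms (first packet sent until its ACK returns)
W * Ttrans = 2 * 1 = 2 ms of sending per cycle
W * Ttrans / (Ttrans + RTT) = 2 / 101 = 0.019802
U = min(1, 0.019802) = 0.019802
U% = 1.98%

1.98


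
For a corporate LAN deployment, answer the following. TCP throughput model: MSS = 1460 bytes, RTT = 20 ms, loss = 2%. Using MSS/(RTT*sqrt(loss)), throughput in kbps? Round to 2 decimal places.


Given: MSS = 1460 bytes, RTT = 20 ms, loss = 2%
RTT in seconds = 20 / 1000 = 0.02
Loss rate = 2% = 0.02
sqrt(loss) = sqrt(0.02) = 0.141421356237
Throughput (bytes/s) = 1460 / (0.02 * 0.141421356237) = 516187.9503
Throughput (kbps) = 516187.9503 * 8 / 1000 = 4129.503602 -> 4129.50 kbps (2 dp)

4129.50


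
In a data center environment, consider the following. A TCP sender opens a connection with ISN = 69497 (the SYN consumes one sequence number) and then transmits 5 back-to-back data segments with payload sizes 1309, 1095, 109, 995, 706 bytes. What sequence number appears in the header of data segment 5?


The SYN occupies sequence number ISN = 69497, so the first data byte is ISN + 1 = 69498.
SEQ of data segment i = (ISN + 1) + sum of payload sizes of segments 1..i-1.
Segment 1: SEQ = 69498, payload = 1309 bytes
Segment 2: SEQ = 70807, payload = 1095 bytes
Segment 3: SEQ = 71902, payload = 109 bytes
Segment 4: SEQ = 72011, payload = 995 bytes
Segment 5: SEQ = 73006, payload = 706 bytes
SEQ of segment 5 = 69498 + 1309 + 1095 + 109 + 995 = 73006

73006


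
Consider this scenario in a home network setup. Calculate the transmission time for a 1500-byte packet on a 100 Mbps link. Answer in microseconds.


Given: packet = 1500 bytes, bandwidth = 100 Mbps
Packet in bits = 1500 * 8 = 12000 bits
Bandwidth = 100 * 10^6 = 100000000 bps
Time = 12000 / 100000000 seconds
Time in us = 12000 * 10^6 / 100000000 = 120

120


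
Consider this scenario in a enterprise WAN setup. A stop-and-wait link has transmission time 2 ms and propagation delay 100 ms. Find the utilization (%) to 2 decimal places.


Given: Ttrans = 2 ms, Tprop = 100 ms
RTT = 2 * Tprop = 2 * 100 = 200 ms
U = Ttrans / (Ttrans + RTT)
U = 2 / (2 + 200)
U = 2 / 202 = 0.009901
U% = 0.99%

0.99


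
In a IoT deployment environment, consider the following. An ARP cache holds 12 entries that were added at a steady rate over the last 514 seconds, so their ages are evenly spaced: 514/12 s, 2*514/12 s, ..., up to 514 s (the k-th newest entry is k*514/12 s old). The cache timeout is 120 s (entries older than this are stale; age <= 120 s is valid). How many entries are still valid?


Ages are k * 514/12 s for k = 1..12 (spacing = 42.8333 s).
Entry k is valid iff k * 514/12 <= 120 iff k <= 12 * 120 / 514 = 2.8016
n_valid = floor(2.8016) = 2
(n_stale = 12 - 2 = 10)

2


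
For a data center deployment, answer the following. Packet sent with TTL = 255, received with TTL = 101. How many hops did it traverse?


Given: initial TTL = 255, received TTL = 101
Hops = initial TTL - received TTL
Hops = 255 - 101 = 154

154


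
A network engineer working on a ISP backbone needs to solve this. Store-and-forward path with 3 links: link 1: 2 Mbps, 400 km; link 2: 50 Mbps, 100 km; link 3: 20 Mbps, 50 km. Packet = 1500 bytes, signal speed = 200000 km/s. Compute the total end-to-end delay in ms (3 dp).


Packet = 1500 bytes = 12000 bits. Store-and-forward: sum (t_trans + t_prop) per link.
Link 1: t_trans = 12000/(2*10^6) s = 6.0000 ms; t_prop = 400/200000 s = 2.0000 ms; subtotal = 8.0000 ms
Link 2: t_trans = 12000/(50*10^6) s = 0.2400 ms; t_prop = 100/200000 s = 0.5000 ms; subtotal = 0.7400 ms
Link 3: t_trans = 12000/(20*10^6) s = 0.6000 ms; t_prop = 50/200000 s = 0.2500 ms; subtotal = 0.8500 ms
End-to-end = 8.0000 + 0.7400 + 0.8500 = 9.5900 ms -> 9.590 ms (3 dp)

9.590


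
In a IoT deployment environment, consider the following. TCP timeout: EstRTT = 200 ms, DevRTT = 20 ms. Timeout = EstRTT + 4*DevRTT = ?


Given: EstRTT = 200 ms, DevRTT = 20 ms
Timeout = EstRTT + 4 * DevRTT
4 * DevRTT = 4 * 20 = 80
Timeout = 200 + 80 = 280 ms

280


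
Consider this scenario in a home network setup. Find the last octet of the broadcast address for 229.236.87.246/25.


Given: IP = 229.236.87.246, prefix = /25
Host bits = 32 - 25 = 7
Network last octet = 246 AND mask = 128
Host part size = 2^7 - 1 = 127
Broadcast last octet = 128 OR 127 = 255

255


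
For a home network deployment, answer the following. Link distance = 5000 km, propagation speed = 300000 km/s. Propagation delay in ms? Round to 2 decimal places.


Given: distance = 5000 km, speed = 300000 km/s
Delay = distance / speed = 5000 / 300000 seconds
Delay in ms = 5000 * 1000 / 300000
Delay = 16.6667 ms
Rounded to 2 dp = 16.67 ms

16.67


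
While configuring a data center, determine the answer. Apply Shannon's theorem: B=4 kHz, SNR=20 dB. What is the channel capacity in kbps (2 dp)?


Given: B = 4 kHz, SNR = 20 dB
SNR linear = 10^(20/10) = 100
1 + SNR = 101
log2(101) = 6.6582114828
C = 4 * 1000 * 6.6582114828 = 26632.8459 bps
C = 26.632846 kbps -> 26.63 kbps (2 dp)

26.63


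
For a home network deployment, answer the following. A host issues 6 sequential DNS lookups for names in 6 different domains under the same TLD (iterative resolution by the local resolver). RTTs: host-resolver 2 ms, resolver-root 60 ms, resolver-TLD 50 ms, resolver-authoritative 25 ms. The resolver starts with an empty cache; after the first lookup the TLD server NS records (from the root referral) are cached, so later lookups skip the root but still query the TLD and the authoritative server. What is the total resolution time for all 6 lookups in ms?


Lookup 1 (cold cache): local + root + TLD + auth = 2 + 60 + 50 + 25 = 137 ms
Lookups 2..6 (TLD NS cached -> skip root; new domain -> still ask TLD and auth): local + TLD + auth = 2 + 50 + 25 = 77 ms each
Remaining 5 lookups: 5 * 77 = 385 ms
Total = 137 + 385 = 522 ms

522


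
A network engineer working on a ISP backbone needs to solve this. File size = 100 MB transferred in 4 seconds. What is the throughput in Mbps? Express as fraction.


Given: file = 100 MB, time = 4 s
File in Mb = 100 * 8 = 800 Mb
Throughput = 800 / 4 Mbps
Throughput = 200 Mbps

200


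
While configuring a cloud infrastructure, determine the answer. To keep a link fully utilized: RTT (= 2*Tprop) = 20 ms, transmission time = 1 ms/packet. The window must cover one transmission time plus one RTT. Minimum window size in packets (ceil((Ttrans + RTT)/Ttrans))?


Given: Ttrans = 1 ms, RTT = 20 ms (= 2 * Tprop, Tprop = 10 ms)
Time until first ACK returns = Ttrans + RTT = 1 + 20 = 21 ms
Need W * Ttrans >= Ttrans + RTT  ->  W >= (Ttrans + RTT) / Ttrans
(Ttrans + RTT) / Ttrans = 21 / 1 = 21
W_min = ceil(21) = 21

21


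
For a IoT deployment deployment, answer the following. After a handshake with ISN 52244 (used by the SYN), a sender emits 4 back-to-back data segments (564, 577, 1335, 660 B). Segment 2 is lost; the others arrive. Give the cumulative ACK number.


SYN uses sequence number 52244; first data byte = ISN + 1 = 52245.
Segment 1: SEQ = 52245, len = 564 B, covers [52245, 52808]
Segment 2: SEQ = 52809, len = 577 B, covers [52809, 53385] [LOST]
Segment 3: SEQ = 53386, len = 1335 B, covers [53386, 54720]
Segment 4: SEQ = 54721, len = 660 B, covers [54721, 55380]
In-order data received: bytes [52245, 52808] (segments 1..1).
Segment 2 missing -> gap begins at byte 52809; later segments buffered out of order.
Cumulative ACK = next expected in-order byte = 52245 + 564 = 52809

52809
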